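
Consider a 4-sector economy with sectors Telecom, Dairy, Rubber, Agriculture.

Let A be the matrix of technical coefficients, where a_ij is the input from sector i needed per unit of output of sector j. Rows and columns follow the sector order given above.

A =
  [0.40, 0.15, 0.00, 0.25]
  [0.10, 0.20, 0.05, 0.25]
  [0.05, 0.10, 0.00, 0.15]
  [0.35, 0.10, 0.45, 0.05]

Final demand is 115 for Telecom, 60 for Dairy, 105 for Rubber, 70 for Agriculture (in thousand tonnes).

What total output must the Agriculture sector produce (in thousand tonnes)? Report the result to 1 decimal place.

I − A =
  [   0.60    -0.15     0.00    -0.25]
  [  -0.10     0.80    -0.05    -0.25]
  [  -0.05    -0.10     1.00    -0.15]
  [  -0.35    -0.10    -0.45     0.95]
Compute the cofactors C_ij = (−1)^(i+j)·(3×3 minor ij) of I−A; the adjugate is their transpose:
adj(I−A) = Cᵀ =
  [ 0.664250   0.168625   0.115250   0.237375]
  [ 0.186375   0.436375   0.102875   0.180125]
  [ 0.098500   0.073500   0.341125   0.099125]
  [ 0.311000   0.142875   0.214875   0.461625]
det(I−A) = Σ_j (I−A)_1j·C_1j = (0.60)(0.664250) + (-0.15)(0.186375) + (0.00)(0.098500) + (-0.25)(0.311000) = 0.29284375
(I − A)⁻¹ = adj(I−A) / det(I−A) ≈
  [   2.2683     0.5758     0.3936     0.8106]
  [   0.6364     1.4901     0.3513     0.6151]
  [   0.3364     0.2510     1.1649     0.3385]
  [   1.0620     0.4879     0.7338     1.5764]
x = (I − A)⁻¹ d = adj(I−A)·d / det(I−A), with det(I−A) = 0.29284375:
  x_1 = (0.664250·115 + 0.168625·60 + 0.115250·105 + 0.237375·70) / 0.29284375 = 115.22375 / 0.29284375 ≈ 393.5
  x_2 = (0.186375·115 + 0.436375·60 + 0.102875·105 + 0.180125·70) / 0.29284375 = 71.02625 / 0.29284375 ≈ 242.5
  x_3 = (0.098500·115 + 0.073500·60 + 0.341125·105 + 0.099125·70) / 0.29284375 = 58.494375 / 0.29284375 ≈ 199.7
  x_4 = (0.311000·115 + 0.142875·60 + 0.214875·105 + 0.461625·70) / 0.29284375 = 99.213125 / 0.29284375 ≈ 338.8

x_4 = 338.8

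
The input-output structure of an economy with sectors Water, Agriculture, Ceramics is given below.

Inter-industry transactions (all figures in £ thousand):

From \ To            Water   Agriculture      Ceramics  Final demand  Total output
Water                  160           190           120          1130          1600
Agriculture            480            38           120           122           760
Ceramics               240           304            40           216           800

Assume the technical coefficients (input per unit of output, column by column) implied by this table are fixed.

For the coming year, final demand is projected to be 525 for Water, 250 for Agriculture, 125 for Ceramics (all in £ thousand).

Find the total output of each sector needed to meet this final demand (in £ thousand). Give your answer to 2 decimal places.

Technical coefficients a_ij = z_ij / X_j:
  a_WW = 160/1600 = 0.10, a_AW = 480/1600 = 0.30, a_CW = 240/1600 = 0.15
  a_WA = 190/760 = 0.25, a_AA = 38/760 = 0.05, a_CA = 304/760 = 0.40
  a_WC = 120/800 = 0.15, a_AC = 120/800 = 0.15, a_CC = 40/800 = 0.05
I − A =
  [   0.90    -0.25    -0.15]
  [  -0.30     0.95    -0.15]
  [  -0.15    -0.40     0.95]
Cofactors of I−A, C_ij = (−1)^(i+j)·(minor ij) (rows/columns in the sector order above):
  C_11 = (0.95)(0.95) − (-0.15)(-0.40) = 0.8425
  C_12 = −[(-0.30)(0.95) − (-0.15)(-0.15)] = 0.3075
  C_13 = (-0.30)(-0.40) − (0.95)(-0.15) = 0.2625
  C_21 = −[(-0.25)(0.95) − (-0.15)(-0.40)] = 0.2975
  C_22 = (0.90)(0.95) − (-0.15)(-0.15) = 0.8325
  C_23 = −[(0.90)(-0.40) − (-0.25)(-0.15)] = 0.3975
  C_31 = (-0.25)(-0.15) − (-0.15)(0.95) = 0.1800
  C_32 = −[(0.90)(-0.15) − (-0.15)(-0.30)] = 0.1800
  C_33 = (0.90)(0.95) − (-0.25)(-0.30) = 0.7800
det(I−A) = Σ_j (I−A)_1j·C_1j = (0.90)(0.8425) + (-0.25)(0.3075) + (-0.15)(0.2625) = 0.6420
adj(I−A) = Cᵀ =
  [ 0.8425   0.2975   0.1800]
  [ 0.3075   0.8325   0.1800]
  [ 0.2625   0.3975   0.7800]
(I − A)⁻¹ = adj(I−A) / det(I−A) ≈
  [   1.3123     0.4634     0.2804]
  [   0.4790     1.2967     0.2804]
  [   0.4089     0.6192     1.2150]
x = (I − A)⁻¹ d = adj(I−A)·d / det(I−A), with det(I−A) = 0.6420:
  x_W = (0.8425·525 + 0.2975·250 + 0.1800·125) / 0.6420 = 539.1875 / 0.6420 ≈ 839.86
  x_A = (0.3075·525 + 0.8325·250 + 0.1800·125) / 0.6420 = 392.0625 / 0.6420 ≈ 610.69
  x_C = (0.2625·525 + 0.3975·250 + 0.7800·125) / 0.6420 = 334.6875 / 0.6420 ≈ 521.32

x_W = 839.86, x_A = 610.69, x_C = 521.32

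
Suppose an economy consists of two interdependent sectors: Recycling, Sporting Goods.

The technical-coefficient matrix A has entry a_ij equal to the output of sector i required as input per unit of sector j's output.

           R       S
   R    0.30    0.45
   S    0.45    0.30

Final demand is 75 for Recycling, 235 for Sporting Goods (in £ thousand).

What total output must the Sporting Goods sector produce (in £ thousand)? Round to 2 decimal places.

I − A =
  [   0.70    -0.45]
  [  -0.45     0.70]
det(I−A) = (0.70)(0.70) − (-0.45)(-0.45) = 0.2875
adj(I−A) = [[0.70, 0.45], [0.45, 0.70]]
(I − A)⁻¹ = adj(I−A) / det(I−A) ≈
  [   2.4348     1.5652]
  [   1.5652     2.4348]
x = (I − A)⁻¹ d = adj(I−A)·d / det(I−A), with det(I−A) = 0.2875:
  x_R = (0.70·75 + 0.45·235) / 0.2875 = 158.25 / 0.2875 ≈ 550.43
  x_S = (0.45·75 + 0.70·235) / 0.2875 = 198.25 / 0.2875 ≈ 689.57

x_S = 689.57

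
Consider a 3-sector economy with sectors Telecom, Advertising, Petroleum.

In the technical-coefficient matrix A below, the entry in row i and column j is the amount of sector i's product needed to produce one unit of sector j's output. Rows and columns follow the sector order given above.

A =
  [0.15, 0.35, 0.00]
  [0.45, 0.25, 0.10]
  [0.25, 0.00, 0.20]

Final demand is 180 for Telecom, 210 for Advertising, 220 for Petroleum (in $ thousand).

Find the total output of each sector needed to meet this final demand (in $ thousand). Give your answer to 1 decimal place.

x_T = 465.0, x_A = 615.1, x_P = 420.3

I − A =
  [   0.85    -0.35     0.00]
  [  -0.45     0.75    -0.10]
  [  -0.25     0.00     0.80]
Cofactors of I−A, C_ij = (−1)^(i+j)·(minor ij) (rows/columns in the sector order above):
  C_11 = (0.75)(0.80) − (-0.10)(0.00) = 0.6000
  C_12 = −[(-0.45)(0.80) − (-0.10)(-0.25)] = 0.3850
  C_13 = (-0.45)(0.00) − (0.75)(-0.25) = 0.1875
  C_21 = −[(-0.35)(0.80) − (0.00)(0.00)] = 0.2800
  C_22 = (0.85)(0.80) − (0.00)(-0.25) = 0.6800
  C_23 = −[(0.85)(0.00) − (-0.35)(-0.25)] = 0.0875
  C_31 = (-0.35)(-0.10) − (0.00)(0.75) = 0.0350
  C_32 = −[(0.85)(-0.10) − (0.00)(-0.45)] = 0.0850
  C_33 = (0.85)(0.75) − (-0.35)(-0.45) = 0.4800
det(I−A) = Σ_j (I−A)_1j·C_1j = (0.85)(0.6000) + (-0.35)(0.3850) + (0.00)(0.1875) = 0.37525
adj(I−A) = Cᵀ =
  [ 0.6000   0.2800   0.0350]
  [ 0.3850   0.6800   0.0850]
  [ 0.1875   0.0875   0.4800]
(I − A)⁻¹ = adj(I−A) / det(I−A) ≈
  [   1.5989     0.7462     0.0933]
  [   1.0260     1.8121     0.2265]
  [   0.4997     0.2332     1.2791]
x = (I − A)⁻¹ d = adj(I−A)·d / det(I−A), with det(I−A) = 0.37525:
  x_T = (0.6000·180 + 0.2800·210 + 0.0350·220) / 0.37525 = 174.50 / 0.37525 ≈ 465.0
  x_A = (0.3850·180 + 0.6800·210 + 0.0850·220) / 0.37525 = 230.80 / 0.37525 ≈ 615.1
  x_P = (0.1875·180 + 0.0875·210 + 0.4800·220) / 0.37525 = 157.725 / 0.37525 ≈ 420.3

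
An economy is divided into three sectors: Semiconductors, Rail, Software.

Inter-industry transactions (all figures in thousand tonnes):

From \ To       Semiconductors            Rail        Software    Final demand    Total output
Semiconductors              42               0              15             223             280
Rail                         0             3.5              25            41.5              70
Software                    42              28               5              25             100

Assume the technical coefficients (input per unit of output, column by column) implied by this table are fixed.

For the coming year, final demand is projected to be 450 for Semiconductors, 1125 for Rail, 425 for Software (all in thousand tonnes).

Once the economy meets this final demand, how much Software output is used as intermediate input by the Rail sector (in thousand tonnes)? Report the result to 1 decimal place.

Technical coefficients a_ij = z_ij / X_j:
  a_11 = 42/280 = 0.15, a_21 = 0/280 = 0.00, a_31 = 42/280 = 0.15
  a_12 = 0/70 = 0.00, a_22 = 3.5/70 = 0.05, a_32 = 28/70 = 0.40
  a_13 = 15/100 = 0.15, a_23 = 25/100 = 0.25, a_33 = 5/100 = 0.05
I − A =
  [   0.85     0.00    -0.15]
  [   0.00     0.95    -0.25]
  [  -0.15    -0.40     0.95]
Cofactors of I−A, C_ij = (−1)^(i+j)·(minor ij) (rows/columns in the sector order above):
  C_11 = (0.95)(0.95) − (-0.25)(-0.40) = 0.8025
  C_12 = −[(0.00)(0.95) − (-0.25)(-0.15)] = 0.0375
  C_13 = (0.00)(-0.40) − (0.95)(-0.15) = 0.1425
  C_21 = −[(0.00)(0.95) − (-0.15)(-0.40)] = 0.0600
  C_22 = (0.85)(0.95) − (-0.15)(-0.15) = 0.7850
  C_23 = −[(0.85)(-0.40) − (0.00)(-0.15)] = 0.3400
  C_31 = (0.00)(-0.25) − (-0.15)(0.95) = 0.1425
  C_32 = −[(0.85)(-0.25) − (-0.15)(0.00)] = 0.2125
  C_33 = (0.85)(0.95) − (0.00)(0.00) = 0.8075
det(I−A) = Σ_j (I−A)_1j·C_1j = (0.85)(0.8025) + (0.00)(0.0375) + (-0.15)(0.1425) = 0.66075
adj(I−A) = Cᵀ =
  [ 0.8025   0.0600   0.1425]
  [ 0.0375   0.7850   0.2125]
  [ 0.1425   0.3400   0.8075]
(I − A)⁻¹ = adj(I−A) / det(I−A) ≈
  [   1.2145     0.0908     0.2157]
  [   0.0568     1.1880     0.3216]
  [   0.2157     0.5146     1.2221]
First solve x = (I − A)⁻¹ d = adj(I−A)·d / det(I−A); in particular x_2 = (0.0375·450 + 0.7850·1125 + 0.2125·425) / 0.66075 = 990.3125 / 0.66075 ≈ 1498.770.
Intermediate flow from 3 to 2: z_32 = a_32 · x_2 = 0.40 × 990.3125 / 0.66075 = 396.125 / 0.66075 ≈ 599.5.

z_32 = 599.5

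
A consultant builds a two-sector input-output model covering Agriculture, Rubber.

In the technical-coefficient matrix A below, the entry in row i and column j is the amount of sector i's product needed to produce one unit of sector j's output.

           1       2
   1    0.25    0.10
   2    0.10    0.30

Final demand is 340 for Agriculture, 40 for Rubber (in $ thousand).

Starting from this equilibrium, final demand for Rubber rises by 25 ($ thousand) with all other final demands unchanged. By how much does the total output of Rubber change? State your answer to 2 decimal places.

I − A =
  [   0.75    -0.10]
  [  -0.10     0.70]
det(I−A) = (0.75)(0.70) − (-0.10)(-0.10) = 0.5150
adj(I−A) = [[0.70, 0.10], [0.10, 0.75]]
(I − A)⁻¹ = adj(I−A) / det(I−A) ≈
  [   1.3592     0.1942]
  [   0.1942     1.4563]
Δx = (I − A)⁻¹ Δd with Δd having +25 in the Rubber component and 0 elsewhere.
So Δx_2 = L_22 · (+25), where L_22 = adj(I−A)_22 / det(I−A) = 0.75 / 0.5150.
Δx_2 = 0.75 × (+25) / 0.5150 = 18.75 / 0.5150 ≈ 36.41.

Δx_2 = 36.41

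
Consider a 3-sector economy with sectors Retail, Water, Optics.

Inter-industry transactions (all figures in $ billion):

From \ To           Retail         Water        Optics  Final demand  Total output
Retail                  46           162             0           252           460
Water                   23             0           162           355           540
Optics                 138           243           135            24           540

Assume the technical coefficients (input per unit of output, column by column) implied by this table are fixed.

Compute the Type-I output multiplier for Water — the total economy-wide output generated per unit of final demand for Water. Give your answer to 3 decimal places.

m_2 = 2.707

Technical coefficients a_ij = z_ij / X_j:
  a_11 = 46/460 = 0.10, a_21 = 23/460 = 0.05, a_31 = 138/460 = 0.30
  a_12 = 162/540 = 0.30, a_22 = 0/540 = 0.00, a_32 = 243/540 = 0.45
  a_13 = 0/540 = 0.00, a_23 = 162/540 = 0.30, a_33 = 135/540 = 0.25
I − A =
  [   0.90    -0.30     0.00]
  [  -0.05     1.00    -0.30]
  [  -0.30    -0.45     0.75]
Cofactors of I−A, C_ij = (−1)^(i+j)·(minor ij) (rows/columns in the sector order above):
  C_11 = (1.00)(0.75) − (-0.30)(-0.45) = 0.6150
  C_12 = −[(-0.05)(0.75) − (-0.30)(-0.30)] = 0.1275
  C_13 = (-0.05)(-0.45) − (1.00)(-0.30) = 0.3225
  C_21 = −[(-0.30)(0.75) − (0.00)(-0.45)] = 0.2250
  C_22 = (0.90)(0.75) − (0.00)(-0.30) = 0.6750
  C_23 = −[(0.90)(-0.45) − (-0.30)(-0.30)] = 0.4950
  C_31 = (-0.30)(-0.30) − (0.00)(1.00) = 0.0900
  C_32 = −[(0.90)(-0.30) − (0.00)(-0.05)] = 0.2700
  C_33 = (0.90)(1.00) − (-0.30)(-0.05) = 0.8850
det(I−A) = Σ_j (I−A)_1j·C_1j = (0.90)(0.6150) + (-0.30)(0.1275) + (0.00)(0.3225) = 0.51525
adj(I−A) = Cᵀ =
  [ 0.6150   0.2250   0.0900]
  [ 0.1275   0.6750   0.2700]
  [ 0.3225   0.4950   0.8850]
(I − A)⁻¹ = adj(I−A) / det(I−A) ≈
  [   1.1936     0.4367     0.1747]
  [   0.2475     1.3100     0.5240]
  [   0.6259     0.9607     1.7176]
The output multiplier for sector j is the column-j sum of the Leontief inverse (I − A)⁻¹ = adj(I−A) / det(I−A).
Column 2 of adj(I−A): (0.2250, 0.6750, 0.4950); det(I−A) = 0.51525.
m_2 = (0.2250 + 0.6750 + 0.4950) / 0.51525 = 1.395 / 0.51525 ≈ 2.707.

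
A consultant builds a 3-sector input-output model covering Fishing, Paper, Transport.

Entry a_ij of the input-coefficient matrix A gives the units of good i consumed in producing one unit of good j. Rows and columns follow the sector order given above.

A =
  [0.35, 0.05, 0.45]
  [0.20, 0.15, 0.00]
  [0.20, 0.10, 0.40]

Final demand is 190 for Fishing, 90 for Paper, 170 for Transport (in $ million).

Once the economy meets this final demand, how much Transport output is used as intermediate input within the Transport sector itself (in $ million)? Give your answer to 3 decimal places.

I − A =
  [   0.65    -0.05    -0.45]
  [  -0.20     0.85     0.00]
  [  -0.20    -0.10     0.60]
Cofactors of I−A, C_ij = (−1)^(i+j)·(minor ij) (rows/columns in the sector order above):
  C_11 = (0.85)(0.60) − (0.00)(-0.10) = 0.5100
  C_12 = −[(-0.20)(0.60) − (0.00)(-0.20)] = 0.1200
  C_13 = (-0.20)(-0.10) − (0.85)(-0.20) = 0.1900
  C_21 = −[(-0.05)(0.60) − (-0.45)(-0.10)] = 0.0750
  C_22 = (0.65)(0.60) − (-0.45)(-0.20) = 0.3000
  C_23 = −[(0.65)(-0.10) − (-0.05)(-0.20)] = 0.0750
  C_31 = (-0.05)(0.00) − (-0.45)(0.85) = 0.3825
  C_32 = −[(0.65)(0.00) − (-0.45)(-0.20)] = 0.0900
  C_33 = (0.65)(0.85) − (-0.05)(-0.20) = 0.5425
det(I−A) = Σ_j (I−A)_1j·C_1j = (0.65)(0.5100) + (-0.05)(0.1200) + (-0.45)(0.1900) = 0.2400
adj(I−A) = Cᵀ =
  [ 0.5100   0.0750   0.3825]
  [ 0.1200   0.3000   0.0900]
  [ 0.1900   0.0750   0.5425]
(I − A)⁻¹ = adj(I−A) / det(I−A) ≈
  [   2.1250     0.3125     1.5938]
  [   0.5000     1.2500     0.3750]
  [   0.7917     0.3125     2.2604]
First solve x = (I − A)⁻¹ d = adj(I−A)·d / det(I−A); in particular x_3 = (0.1900·190 + 0.0750·90 + 0.5425·170) / 0.2400 = 135.075 / 0.2400 = 562.81250.
Intermediate flow from 3 to 3: z_33 = a_33 · x_3 = 0.40 × 135.075 / 0.2400 = 54.03 / 0.2400 = 225.125.

z_33 = 225.125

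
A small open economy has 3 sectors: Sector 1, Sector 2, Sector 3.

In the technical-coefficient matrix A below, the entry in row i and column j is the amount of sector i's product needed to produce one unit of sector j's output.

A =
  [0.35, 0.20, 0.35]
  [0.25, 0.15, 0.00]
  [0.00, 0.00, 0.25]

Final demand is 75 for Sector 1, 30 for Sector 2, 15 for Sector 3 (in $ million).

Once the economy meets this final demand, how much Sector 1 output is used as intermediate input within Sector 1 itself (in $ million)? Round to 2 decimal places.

I − A =
  [   0.65    -0.20    -0.35]
  [  -0.25     0.85     0.00]
  [   0.00     0.00     0.75]
Cofactors of I−A, C_ij = (−1)^(i+j)·(minor ij) (rows/columns in the sector order above):
  C_11 = (0.85)(0.75) − (0.00)(0.00) = 0.6375
  C_12 = −[(-0.25)(0.75) − (0.00)(0.00)] = 0.1875
  C_13 = (-0.25)(0.00) − (0.85)(0.00) = 0.0000
  C_21 = −[(-0.20)(0.75) − (-0.35)(0.00)] = 0.1500
  C_22 = (0.65)(0.75) − (-0.35)(0.00) = 0.4875
  C_23 = −[(0.65)(0.00) − (-0.20)(0.00)] = 0.0000
  C_31 = (-0.20)(0.00) − (-0.35)(0.85) = 0.2975
  C_32 = −[(0.65)(0.00) − (-0.35)(-0.25)] = 0.0875
  C_33 = (0.65)(0.85) − (-0.20)(-0.25) = 0.5025
det(I−A) = Σ_j (I−A)_1j·C_1j = (0.65)(0.6375) + (-0.20)(0.1875) + (-0.35)(0.0000) = 0.376875
adj(I−A) = Cᵀ =
  [ 0.6375   0.1500   0.2975]
  [ 0.1875   0.4875   0.0875]
  [ 0.0000   0.0000   0.5025]
(I − A)⁻¹ = adj(I−A) / det(I−A) ≈
  [   1.6915     0.3980     0.7894]
  [   0.4975     1.2935     0.2322]
  [   0.0000     0.0000     1.3333]
First solve x = (I − A)⁻¹ d = adj(I−A)·d / det(I−A); in particular x_1 = (0.6375·75 + 0.1500·30 + 0.2975·15) / 0.376875 = 56.775 / 0.376875 ≈ 150.6468.
Intermediate flow from 1 to 1: z_11 = a_11 · x_1 = 0.35 × 56.775 / 0.376875 = 19.87125 / 0.376875 ≈ 52.73.

z_11 = 52.73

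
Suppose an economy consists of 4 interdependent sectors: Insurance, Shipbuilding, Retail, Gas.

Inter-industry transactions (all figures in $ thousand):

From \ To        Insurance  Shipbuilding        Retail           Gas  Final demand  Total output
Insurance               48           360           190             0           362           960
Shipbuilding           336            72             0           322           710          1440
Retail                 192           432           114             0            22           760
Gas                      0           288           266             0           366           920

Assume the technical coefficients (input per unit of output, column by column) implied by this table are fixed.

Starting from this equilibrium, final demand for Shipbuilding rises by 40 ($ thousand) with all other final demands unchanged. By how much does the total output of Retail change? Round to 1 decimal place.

Technical coefficients a_ij = z_ij / X_j:
  a_II = 48/960 = 0.05, a_SI = 336/960 = 0.35, a_RI = 192/960 = 0.20, a_GI = 0/960 = 0.00
  a_IS = 360/1440 = 0.25, a_SS = 72/1440 = 0.05, a_RS = 432/1440 = 0.30, a_GS = 288/1440 = 0.20
  a_IR = 190/760 = 0.25, a_SR = 0/760 = 0.00, a_RR = 114/760 = 0.15, a_GR = 266/760 = 0.35
  a_IG = 0/920 = 0.00, a_SG = 322/920 = 0.35, a_RG = 0/920 = 0.00, a_GG = 0/920 = 0.00
I − A =
  [   0.95    -0.25    -0.25     0.00]
  [  -0.35     0.95     0.00    -0.35]
  [  -0.20    -0.30     0.85     0.00]
  [   0.00    -0.20    -0.35     1.00]
Compute the cofactors C_ij = (−1)^(i+j)·(3×3 minor ij) of I−A; the adjugate is their transpose:
adj(I−A) = Cᵀ =
  [ 0.711250   0.287500   0.250625   0.100625]
  [ 0.322000   0.757500   0.203875   0.265125]
  [ 0.281000   0.335000   0.748500   0.117250]
  [ 0.162750   0.268750   0.302750   0.619000]
det(I−A) = Σ_j (I−A)_1j·C_1j = (0.95)(0.711250) + (-0.25)(0.322000) + (-0.25)(0.281000) + (0.00)(0.162750) = 0.5249375
(I − A)⁻¹ = adj(I−A) / det(I−A) ≈
  [   1.3549     0.5477     0.4774     0.1917]
  [   0.6134     1.4430     0.3884     0.5051]
  [   0.5353     0.6382     1.4259     0.2234]
  [   0.3100     0.5120     0.5767     1.1792]
Δx = (I − A)⁻¹ Δd with Δd having +40 in the Shipbuilding component and 0 elsewhere.
So Δx_R = L_RS · (+40), where L_RS = adj(I−A)_RS / det(I−A) = 0.335000 / 0.5249375.
Δx_R = 0.335000 × (+40) / 0.5249375 = 13.40 / 0.5249375 ≈ 25.5.

Δx_R = 25.5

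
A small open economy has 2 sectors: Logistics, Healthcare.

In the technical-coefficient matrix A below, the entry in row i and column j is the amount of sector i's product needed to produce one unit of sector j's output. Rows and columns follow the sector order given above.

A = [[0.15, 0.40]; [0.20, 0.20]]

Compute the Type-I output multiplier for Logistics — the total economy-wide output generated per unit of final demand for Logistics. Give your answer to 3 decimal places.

I − A =
  [   0.85    -0.40]
  [  -0.20     0.80]
det(I−A) = (0.85)(0.80) − (-0.40)(-0.20) = 0.6000
adj(I−A) = [[0.80, 0.40], [0.20, 0.85]]
(I − A)⁻¹ = adj(I−A) / det(I−A) ≈
  [   1.3333     0.6667]
  [   0.3333     1.4167]
The output multiplier for sector j is the column-j sum of the Leontief inverse (I − A)⁻¹ = adj(I−A) / det(I−A).
Column L of adj(I−A): (0.80, 0.20); det(I−A) = 0.6000.
m_L = (0.80 + 0.20) / 0.6000 = 1.00 / 0.6000 ≈ 1.667.

m_L = 1.667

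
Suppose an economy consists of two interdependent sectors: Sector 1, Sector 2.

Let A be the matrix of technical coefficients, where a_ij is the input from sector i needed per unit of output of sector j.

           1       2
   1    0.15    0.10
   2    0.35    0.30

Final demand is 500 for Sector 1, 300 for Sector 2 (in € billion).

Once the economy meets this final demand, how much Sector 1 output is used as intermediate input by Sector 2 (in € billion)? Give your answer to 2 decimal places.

z_12 = 76.79

I − A =
  [   0.85    -0.10]
  [  -0.35     0.70]
det(I−A) = (0.85)(0.70) − (-0.10)(-0.35) = 0.5600
adj(I−A) = [[0.70, 0.10], [0.35, 0.85]]
(I − A)⁻¹ = adj(I−A) / det(I−A) ≈
  [   1.2500     0.1786]
  [   0.6250     1.5179]
First solve x = (I − A)⁻¹ d = adj(I−A)·d / det(I−A); in particular x_2 = (0.35·500 + 0.85·300) / 0.5600 = 430.00 / 0.5600 ≈ 767.8571.
Intermediate flow from 1 to 2: z_12 = a_12 · x_2 = 0.10 × 430.00 / 0.5600 = 43.00 / 0.5600 ≈ 76.79.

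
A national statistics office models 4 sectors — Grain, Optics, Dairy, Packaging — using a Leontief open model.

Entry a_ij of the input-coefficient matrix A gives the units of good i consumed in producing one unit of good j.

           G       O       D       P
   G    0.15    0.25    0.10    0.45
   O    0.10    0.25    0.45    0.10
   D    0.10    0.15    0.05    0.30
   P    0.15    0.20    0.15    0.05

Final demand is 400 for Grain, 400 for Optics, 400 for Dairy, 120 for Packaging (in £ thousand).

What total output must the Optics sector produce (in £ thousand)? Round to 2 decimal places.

I − A =
  [   0.85    -0.25    -0.10    -0.45]
  [  -0.10     0.75    -0.45    -0.10]
  [  -0.10    -0.15     0.95    -0.30]
  [  -0.15    -0.20    -0.15     0.95]
Compute the cofactors C_ij = (−1)^(i+j)·(3×3 minor ij) of I−A; the adjugate is their transpose:
adj(I−A) = Cᵀ =
  [ 0.53075   0.33025   0.27100   0.37175]
  [ 0.16450   0.64400   0.36350   0.26050]
  [ 0.12550   0.20600   0.50150   0.23950]
  [ 0.13825   0.22025   0.19850   0.50425]
det(I−A) = Σ_j (I−A)_1j·C_1j = (0.85)(0.53075) + (-0.25)(0.16450) + (-0.10)(0.12550) + (-0.45)(0.13825) = 0.33525
(I − A)⁻¹ = adj(I−A) / det(I−A) ≈
  [   1.5831     0.9851     0.8084     1.1089]
  [   0.4907     1.9210     1.0843     0.7770]
  [   0.3743     0.6145     1.4959     0.7144]
  [   0.4124     0.6570     0.5921     1.5041]
x = (I − A)⁻¹ d = adj(I−A)·d / det(I−A), with det(I−A) = 0.33525:
  x_G = (0.53075·400 + 0.33025·400 + 0.27100·400 + 0.37175·120) / 0.33525 = 497.41 / 0.33525 ≈ 1483.70
  x_O = (0.16450·400 + 0.64400·400 + 0.36350·400 + 0.26050·120) / 0.33525 = 500.06 / 0.33525 ≈ 1491.60
  x_D = (0.12550·400 + 0.20600·400 + 0.50150·400 + 0.23950·120) / 0.33525 = 361.94 / 0.33525 ≈ 1079.61
  x_P = (0.13825·400 + 0.22025·400 + 0.19850·400 + 0.50425·120) / 0.33525 = 283.31 / 0.33525 ≈ 845.07

x_O = 1491.60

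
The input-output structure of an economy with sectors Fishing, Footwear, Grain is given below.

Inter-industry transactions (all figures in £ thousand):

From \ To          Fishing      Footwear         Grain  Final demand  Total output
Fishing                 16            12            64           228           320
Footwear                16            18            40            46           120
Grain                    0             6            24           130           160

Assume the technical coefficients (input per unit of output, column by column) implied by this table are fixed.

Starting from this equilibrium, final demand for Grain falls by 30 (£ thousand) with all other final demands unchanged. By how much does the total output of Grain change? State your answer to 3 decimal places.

Δx_3 = -35.973

Technical coefficients a_ij = z_ij / X_j:
  a_11 = 16/320 = 0.05, a_21 = 16/320 = 0.05, a_31 = 0/320 = 0.00
  a_12 = 12/120 = 0.10, a_22 = 18/120 = 0.15, a_32 = 6/120 = 0.05
  a_13 = 64/160 = 0.40, a_23 = 40/160 = 0.25, a_33 = 24/160 = 0.15
I − A =
  [   0.95    -0.10    -0.40]
  [  -0.05     0.85    -0.25]
  [   0.00    -0.05     0.85]
Cofactors of I−A, C_ij = (−1)^(i+j)·(minor ij) (rows/columns in the sector order above):
  C_11 = (0.85)(0.85) − (-0.25)(-0.05) = 0.7100
  C_12 = −[(-0.05)(0.85) − (-0.25)(0.00)] = 0.0425
  C_13 = (-0.05)(-0.05) − (0.85)(0.00) = 0.0025
  C_21 = −[(-0.10)(0.85) − (-0.40)(-0.05)] = 0.1050
  C_22 = (0.95)(0.85) − (-0.40)(0.00) = 0.8075
  C_23 = −[(0.95)(-0.05) − (-0.10)(0.00)] = 0.0475
  C_31 = (-0.10)(-0.25) − (-0.40)(0.85) = 0.3650
  C_32 = −[(0.95)(-0.25) − (-0.40)(-0.05)] = 0.2575
  C_33 = (0.95)(0.85) − (-0.10)(-0.05) = 0.8025
det(I−A) = Σ_j (I−A)_1j·C_1j = (0.95)(0.7100) + (-0.10)(0.0425) + (-0.40)(0.0025) = 0.66925
adj(I−A) = Cᵀ =
  [ 0.7100   0.1050   0.3650]
  [ 0.0425   0.8075   0.2575]
  [ 0.0025   0.0475   0.8025]
(I − A)⁻¹ = adj(I−A) / det(I−A) ≈
  [   1.0609     0.1569     0.5454]
  [   0.0635     1.2066     0.3848]
  [   0.0037     0.0710     1.1991]
Δx = (I − A)⁻¹ Δd with Δd having -30 in the Grain component and 0 elsewhere.
So Δx_3 = L_33 · (-30), where L_33 = adj(I−A)_33 / det(I−A) = 0.8025 / 0.66925.
Δx_3 = 0.8025 × (-30) / 0.66925 = -24.075 / 0.66925 ≈ -35.973.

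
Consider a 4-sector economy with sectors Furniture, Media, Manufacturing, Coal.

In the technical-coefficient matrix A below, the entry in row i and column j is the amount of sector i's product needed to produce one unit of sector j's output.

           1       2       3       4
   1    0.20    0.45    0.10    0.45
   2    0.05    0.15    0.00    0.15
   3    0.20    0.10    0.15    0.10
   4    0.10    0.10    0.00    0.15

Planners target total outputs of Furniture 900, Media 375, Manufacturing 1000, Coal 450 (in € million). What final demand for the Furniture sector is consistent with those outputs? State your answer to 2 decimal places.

I − A =
  [   0.80    -0.45    -0.10    -0.45]
  [  -0.05     0.85     0.00    -0.15]
  [  -0.20    -0.10     0.85    -0.10]
  [  -0.10    -0.10     0.00     0.85]
d = (I − A) x:
  d_1 = (+0.80)·900 + (-0.45)·375 + (-0.10)·1000 + (-0.45)·450 = 248.75
  d_2 = (-0.05)·900 + (+0.85)·375 + (+0.00)·1000 + (-0.15)·450 = 206.25
  d_3 = (-0.20)·900 + (-0.10)·375 + (+0.85)·1000 + (-0.10)·450 = 587.50
  d_4 = (-0.10)·900 + (-0.10)·375 + (+0.00)·1000 + (+0.85)·450 = 255.00

d_1 = 248.75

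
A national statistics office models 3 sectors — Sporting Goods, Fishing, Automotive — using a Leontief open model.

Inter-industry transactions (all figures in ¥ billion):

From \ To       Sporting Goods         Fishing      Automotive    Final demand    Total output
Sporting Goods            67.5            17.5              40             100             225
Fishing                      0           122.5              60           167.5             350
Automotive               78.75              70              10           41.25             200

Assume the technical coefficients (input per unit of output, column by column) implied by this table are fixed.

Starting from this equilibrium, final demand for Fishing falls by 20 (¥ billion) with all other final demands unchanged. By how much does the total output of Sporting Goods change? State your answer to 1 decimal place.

Δx_S = -5.2

Technical coefficients a_ij = z_ij / X_j:
  a_SS = 67.5/225 = 0.30, a_FS = 0/225 = 0.00, a_AS = 78.75/225 = 0.35
  a_SF = 17.5/350 = 0.05, a_FF = 122.5/350 = 0.35, a_AF = 70/350 = 0.20
  a_SA = 40/200 = 0.20, a_FA = 60/200 = 0.30, a_AA = 10/200 = 0.05
I − A =
  [   0.70    -0.05    -0.20]
  [   0.00     0.65    -0.30]
  [  -0.35    -0.20     0.95]
Cofactors of I−A, C_ij = (−1)^(i+j)·(minor ij) (rows/columns in the sector order above):
  C_11 = (0.65)(0.95) − (-0.30)(-0.20) = 0.5575
  C_12 = −[(0.00)(0.95) − (-0.30)(-0.35)] = 0.1050
  C_13 = (0.00)(-0.20) − (0.65)(-0.35) = 0.2275
  C_21 = −[(-0.05)(0.95) − (-0.20)(-0.20)] = 0.0875
  C_22 = (0.70)(0.95) − (-0.20)(-0.35) = 0.5950
  C_23 = −[(0.70)(-0.20) − (-0.05)(-0.35)] = 0.1575
  C_31 = (-0.05)(-0.30) − (-0.20)(0.65) = 0.1450
  C_32 = −[(0.70)(-0.30) − (-0.20)(0.00)] = 0.2100
  C_33 = (0.70)(0.65) − (-0.05)(0.00) = 0.4550
det(I−A) = Σ_j (I−A)_1j·C_1j = (0.70)(0.5575) + (-0.05)(0.1050) + (-0.20)(0.2275) = 0.3395
adj(I−A) = Cᵀ =
  [ 0.5575   0.0875   0.1450]
  [ 0.1050   0.5950   0.2100]
  [ 0.2275   0.1575   0.4550]
(I − A)⁻¹ = adj(I−A) / det(I−A) ≈
  [   1.6421     0.2577     0.4271]
  [   0.3093     1.7526     0.6186]
  [   0.6701     0.4639     1.3402]
Δx = (I − A)⁻¹ Δd with Δd having -20 in the Fishing component and 0 elsewhere.
So Δx_S = L_SF · (-20), where L_SF = adj(I−A)_SF / det(I−A) = 0.0875 / 0.3395.
Δx_S = 0.0875 × (-20) / 0.3395 = -1.75 / 0.3395 ≈ -5.2.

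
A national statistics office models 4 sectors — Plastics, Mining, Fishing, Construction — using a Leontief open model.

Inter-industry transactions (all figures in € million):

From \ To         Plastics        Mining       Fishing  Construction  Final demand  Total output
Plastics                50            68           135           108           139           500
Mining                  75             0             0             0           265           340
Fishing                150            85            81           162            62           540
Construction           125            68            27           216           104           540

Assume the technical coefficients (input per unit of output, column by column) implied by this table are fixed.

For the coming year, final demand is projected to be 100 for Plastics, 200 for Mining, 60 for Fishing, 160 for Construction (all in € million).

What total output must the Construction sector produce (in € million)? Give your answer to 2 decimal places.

Technical coefficients a_ij = z_ij / X_j:
  a_PP = 50/500 = 0.10, a_MP = 75/500 = 0.15, a_FP = 150/500 = 0.30, a_CP = 125/500 = 0.25
  a_PM = 68/340 = 0.20, a_MM = 0/340 = 0.00, a_FM = 85/340 = 0.25, a_CM = 68/340 = 0.20
  a_PF = 135/540 = 0.25, a_MF = 0/540 = 0.00, a_FF = 81/540 = 0.15, a_CF = 27/540 = 0.05
  a_PC = 108/540 = 0.20, a_MC = 0/540 = 0.00, a_FC = 162/540 = 0.30, a_CC = 216/540 = 0.40
I − A =
  [   0.90    -0.20    -0.25    -0.20]
  [  -0.15     1.00     0.00     0.00]
  [  -0.30    -0.25     0.85    -0.30]
  [  -0.25    -0.20    -0.05     0.60]
Compute the cofactors C_ij = (−1)^(i+j)·(3×3 minor ij) of I−A; the adjugate is their transpose:
adj(I−A) = Cᵀ =
  [ 0.495000   0.188000   0.160000   0.245000]
  [ 0.074250   0.336250   0.024000   0.036750]
  [ 0.286500   0.239500   0.466000   0.328500]
  [ 0.254875   0.210375   0.113500   0.655125]
det(I−A) = Σ_j (I−A)_1j·C_1j = (0.90)(0.495000) + (-0.20)(0.074250) + (-0.25)(0.286500) + (-0.20)(0.254875) = 0.30805
(I − A)⁻¹ = adj(I−A) / det(I−A) ≈
  [   1.6069     0.6103     0.5194     0.7953]
  [   0.2410     1.0915     0.0779     0.1193]
  [   0.9300     0.7775     1.5127     1.0664]
  [   0.8274     0.6829     0.3684     2.1267]
x = (I − A)⁻¹ d = adj(I−A)·d / det(I−A), with det(I−A) = 0.30805:
  x_P = (0.495000·100 + 0.188000·200 + 0.160000·60 + 0.245000·160) / 0.30805 = 135.90 / 0.30805 ≈ 441.16
  x_M = (0.074250·100 + 0.336250·200 + 0.024000·60 + 0.036750·160) / 0.30805 = 81.995 / 0.30805 ≈ 266.17
  x_F = (0.286500·100 + 0.239500·200 + 0.466000·60 + 0.328500·160) / 0.30805 = 157.07 / 0.30805 ≈ 509.88
  x_C = (0.254875·100 + 0.210375·200 + 0.113500·60 + 0.655125·160) / 0.30805 = 179.1925 / 0.30805 ≈ 581.70

x_C = 581.70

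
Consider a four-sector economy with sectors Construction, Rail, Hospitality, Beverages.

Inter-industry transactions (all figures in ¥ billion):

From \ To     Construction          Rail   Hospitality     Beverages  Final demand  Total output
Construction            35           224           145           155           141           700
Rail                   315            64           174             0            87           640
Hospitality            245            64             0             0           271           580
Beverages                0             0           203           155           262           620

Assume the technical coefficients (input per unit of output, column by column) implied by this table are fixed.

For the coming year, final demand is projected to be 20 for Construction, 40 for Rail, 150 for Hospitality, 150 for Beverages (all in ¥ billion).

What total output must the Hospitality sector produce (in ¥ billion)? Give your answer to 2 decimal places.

Technical coefficients a_ij = z_ij / X_j:
  a_11 = 35/700 = 0.05, a_21 = 315/700 = 0.45, a_31 = 245/700 = 0.35, a_41 = 0/700 = 0.00
  a_12 = 224/640 = 0.35, a_22 = 64/640 = 0.10, a_32 = 64/640 = 0.10, a_42 = 0/640 = 0.00
  a_13 = 145/580 = 0.25, a_23 = 174/580 = 0.30, a_33 = 0/580 = 0.00, a_43 = 203/580 = 0.35
  a_14 = 155/620 = 0.25, a_24 = 0/620 = 0.00, a_34 = 0/620 = 0.00, a_44 = 155/620 = 0.25
I − A =
  [   0.95    -0.35    -0.25    -0.25]
  [  -0.45     0.90    -0.30     0.00]
  [  -0.35    -0.10     1.00     0.00]
  [   0.00     0.00    -0.35     0.75]
Compute the cofactors C_ij = (−1)^(i+j)·(3×3 minor ij) of I−A; the adjugate is their transpose:
adj(I−A) = Cᵀ =
  [ 0.652500   0.290000   0.326250   0.217500]
  [ 0.416250   0.616250   0.337500   0.138750]
  [ 0.270000   0.163125   0.523125   0.090000]
  [ 0.126000   0.076125   0.244125   0.542250]
det(I−A) = Σ_j (I−A)_1j·C_1j = (0.95)(0.652500) + (-0.35)(0.416250) + (-0.25)(0.270000) + (-0.25)(0.126000) = 0.3751875
(I − A)⁻¹ = adj(I−A) / det(I−A) ≈
  [   1.7391     0.7729     0.8696     0.5797]
  [   1.1094     1.6425     0.8996     0.3698]
  [   0.7196     0.4348     1.3943     0.2399]
  [   0.3358     0.2029     0.6507     1.4453]
x = (I − A)⁻¹ d = adj(I−A)·d / det(I−A), with det(I−A) = 0.3751875:
  x_1 = (0.652500·20 + 0.290000·40 + 0.326250·150 + 0.217500·150) / 0.3751875 = 106.2125 / 0.3751875 ≈ 283.09
  x_2 = (0.416250·20 + 0.616250·40 + 0.337500·150 + 0.138750·150) / 0.3751875 = 104.4125 / 0.3751875 ≈ 278.29
  x_3 = (0.270000·20 + 0.163125·40 + 0.523125·150 + 0.090000·150) / 0.3751875 = 103.89375 / 0.3751875 ≈ 276.91
  x_4 = (0.126000·20 + 0.076125·40 + 0.244125·150 + 0.542250·150) / 0.3751875 = 123.52125 / 0.3751875 ≈ 329.23

x_3 = 276.91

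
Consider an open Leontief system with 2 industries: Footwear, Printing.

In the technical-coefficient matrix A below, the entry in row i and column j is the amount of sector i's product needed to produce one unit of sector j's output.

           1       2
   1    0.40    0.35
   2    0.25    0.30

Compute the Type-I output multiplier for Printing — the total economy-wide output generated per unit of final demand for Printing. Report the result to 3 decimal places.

I − A =
  [   0.60    -0.35]
  [  -0.25     0.70]
det(I−A) = (0.60)(0.70) − (-0.35)(-0.25) = 0.3325
adj(I−A) = [[0.70, 0.35], [0.25, 0.60]]
(I − A)⁻¹ = adj(I−A) / det(I−A) ≈
  [   2.1053     1.0526]
  [   0.7519     1.8045]
The output multiplier for sector j is the column-j sum of the Leontief inverse (I − A)⁻¹ = adj(I−A) / det(I−A).
Column 2 of adj(I−A): (0.35, 0.60); det(I−A) = 0.3325.
m_2 = (0.35 + 0.60) / 0.3325 = 0.95 / 0.3325 ≈ 2.857.

m_2 = 2.857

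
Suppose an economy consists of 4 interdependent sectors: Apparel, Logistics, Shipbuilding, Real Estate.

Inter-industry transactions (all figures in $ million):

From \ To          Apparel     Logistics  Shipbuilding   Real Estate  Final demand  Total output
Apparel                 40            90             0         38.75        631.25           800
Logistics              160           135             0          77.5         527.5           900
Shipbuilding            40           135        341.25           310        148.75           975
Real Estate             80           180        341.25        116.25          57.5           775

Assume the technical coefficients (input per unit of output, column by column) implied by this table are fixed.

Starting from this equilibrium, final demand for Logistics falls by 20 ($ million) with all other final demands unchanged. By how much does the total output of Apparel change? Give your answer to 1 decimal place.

Technical coefficients a_ij = z_ij / X_j:
  a_AA = 40/800 = 0.05, a_LA = 160/800 = 0.20, a_SA = 40/800 = 0.05, a_RA = 80/800 = 0.10
  a_AL = 90/900 = 0.10, a_LL = 135/900 = 0.15, a_SL = 135/900 = 0.15, a_RL = 180/900 = 0.20
  a_AS = 0/975 = 0.00, a_LS = 0/975 = 0.00, a_SS = 341.25/975 = 0.35, a_RS = 341.25/975 = 0.35
  a_AR = 38.75/775 = 0.05, a_LR = 77.5/775 = 0.10, a_SR = 310/775 = 0.40, a_RR = 116.25/775 = 0.15
I − A =
  [   0.95    -0.10     0.00    -0.05]
  [  -0.20     0.85     0.00    -0.10]
  [  -0.05    -0.15     0.65    -0.40]
  [  -0.10    -0.20    -0.35     0.85]
Compute the cofactors C_ij = (−1)^(i+j)·(3×3 minor ij) of I−A; the adjugate is their transpose:
adj(I−A) = Cᵀ =
  [ 0.332375   0.050375   0.018375   0.034125]
  [ 0.090750   0.387750   0.036750   0.068250]
  [ 0.112125   0.205125   0.643125   0.333375]
  [ 0.106625   0.181625   0.275625   0.511875]
det(I−A) = Σ_j (I−A)_1j·C_1j = (0.95)(0.332375) + (-0.10)(0.090750) + (0.00)(0.112125) + (-0.05)(0.106625) = 0.30135
(I − A)⁻¹ = adj(I−A) / det(I−A) ≈
  [   1.1030     0.1672     0.0610     0.1132]
  [   0.3011     1.2867     0.1220     0.2265]
  [   0.3721     0.6807     2.1341     1.1063]
  [   0.3538     0.6027     0.9146     1.6986]
Δx = (I − A)⁻¹ Δd with Δd having -20 in the Logistics component and 0 elsewhere.
So Δx_A = L_AL · (-20), where L_AL = adj(I−A)_AL / det(I−A) = 0.050375 / 0.30135.
Δx_A = 0.050375 × (-20) / 0.30135 = -1.0075 / 0.30135 ≈ -3.3.

Δx_A = -3.3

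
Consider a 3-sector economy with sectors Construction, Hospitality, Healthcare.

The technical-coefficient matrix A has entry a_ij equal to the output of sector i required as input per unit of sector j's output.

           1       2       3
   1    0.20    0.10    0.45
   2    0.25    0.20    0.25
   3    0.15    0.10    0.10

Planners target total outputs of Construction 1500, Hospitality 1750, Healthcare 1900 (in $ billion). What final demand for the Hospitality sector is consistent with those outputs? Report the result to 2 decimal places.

I − A =
  [   0.80    -0.10    -0.45]
  [  -0.25     0.80    -0.25]
  [  -0.15    -0.10     0.90]
d = (I − A) x:
  d_1 = (+0.80)·1500 + (-0.10)·1750 + (-0.45)·1900 = 170.00
  d_2 = (-0.25)·1500 + (+0.80)·1750 + (-0.25)·1900 = 550.00
  d_3 = (-0.15)·1500 + (-0.10)·1750 + (+0.90)·1900 = 1310.00

d_2 = 550.00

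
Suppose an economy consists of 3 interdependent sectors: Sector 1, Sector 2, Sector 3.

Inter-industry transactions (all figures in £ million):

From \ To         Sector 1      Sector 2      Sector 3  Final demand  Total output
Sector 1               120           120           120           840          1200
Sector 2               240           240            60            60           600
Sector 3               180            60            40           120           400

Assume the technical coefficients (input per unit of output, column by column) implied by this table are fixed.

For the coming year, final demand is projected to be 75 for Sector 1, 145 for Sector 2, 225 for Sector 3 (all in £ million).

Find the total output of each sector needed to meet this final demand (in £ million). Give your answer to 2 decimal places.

x_1 = 293.42, x_2 = 426.03, x_3 = 346.24

Technical coefficients a_ij = z_ij / X_j:
  a_11 = 120/1200 = 0.10, a_21 = 240/1200 = 0.20, a_31 = 180/1200 = 0.15
  a_12 = 120/600 = 0.20, a_22 = 240/600 = 0.40, a_32 = 60/600 = 0.10
  a_13 = 120/400 = 0.30, a_23 = 60/400 = 0.15, a_33 = 40/400 = 0.10
I − A =
  [   0.90    -0.20    -0.30]
  [  -0.20     0.60    -0.15]
  [  -0.15    -0.10     0.90]
Cofactors of I−A, C_ij = (−1)^(i+j)·(minor ij) (rows/columns in the sector order above):
  C_11 = (0.60)(0.90) − (-0.15)(-0.10) = 0.5250
  C_12 = −[(-0.20)(0.90) − (-0.15)(-0.15)] = 0.2025
  C_13 = (-0.20)(-0.10) − (0.60)(-0.15) = 0.1100
  C_21 = −[(-0.20)(0.90) − (-0.30)(-0.10)] = 0.2100
  C_22 = (0.90)(0.90) − (-0.30)(-0.15) = 0.7650
  C_23 = −[(0.90)(-0.10) − (-0.20)(-0.15)] = 0.1200
  C_31 = (-0.20)(-0.15) − (-0.30)(0.60) = 0.2100
  C_32 = −[(0.90)(-0.15) − (-0.30)(-0.20)] = 0.1950
  C_33 = (0.90)(0.60) − (-0.20)(-0.20) = 0.5000
det(I−A) = Σ_j (I−A)_1j·C_1j = (0.90)(0.5250) + (-0.20)(0.2025) + (-0.30)(0.1100) = 0.3990
adj(I−A) = Cᵀ =
  [ 0.5250   0.2100   0.2100]
  [ 0.2025   0.7650   0.1950]
  [ 0.1100   0.1200   0.5000]
(I − A)⁻¹ = adj(I−A) / det(I−A) ≈
  [   1.3158     0.5263     0.5263]
  [   0.5075     1.9173     0.4887]
  [   0.2757     0.3008     1.2531]
x = (I − A)⁻¹ d = adj(I−A)·d / det(I−A), with det(I−A) = 0.3990:
  x_1 = (0.5250·75 + 0.2100·145 + 0.2100·225) / 0.3990 = 117.075 / 0.3990 ≈ 293.42
  x_2 = (0.2025·75 + 0.7650·145 + 0.1950·225) / 0.3990 = 169.9875 / 0.3990 ≈ 426.03
  x_3 = (0.1100·75 + 0.1200·145 + 0.5000·225) / 0.3990 = 138.15 / 0.3990 ≈ 346.24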